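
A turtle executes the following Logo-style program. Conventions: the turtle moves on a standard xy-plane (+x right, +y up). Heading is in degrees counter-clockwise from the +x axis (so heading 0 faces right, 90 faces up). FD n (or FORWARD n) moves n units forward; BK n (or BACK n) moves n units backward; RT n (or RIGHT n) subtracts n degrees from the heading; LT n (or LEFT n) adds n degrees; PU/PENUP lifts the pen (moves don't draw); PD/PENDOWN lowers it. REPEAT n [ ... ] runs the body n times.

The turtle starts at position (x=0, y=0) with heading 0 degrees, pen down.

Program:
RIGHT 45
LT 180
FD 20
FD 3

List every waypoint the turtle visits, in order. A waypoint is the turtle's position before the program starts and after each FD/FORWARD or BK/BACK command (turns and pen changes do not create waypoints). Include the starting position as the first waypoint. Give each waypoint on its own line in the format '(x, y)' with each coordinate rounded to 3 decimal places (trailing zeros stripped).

Executing turtle program step by step:
Start: pos=(0,0), heading=0, pen down
RT 45: heading 0 -> 315
LT 180: heading 315 -> 135
FD 20: (0,0) -> (-14.142,14.142) [heading=135, draw]
FD 3: (-14.142,14.142) -> (-16.263,16.263) [heading=135, draw]
Final: pos=(-16.263,16.263), heading=135, 2 segment(s) drawn
Waypoints (3 total):
(0, 0)
(-14.142, 14.142)
(-16.263, 16.263)

Answer: (0, 0)
(-14.142, 14.142)
(-16.263, 16.263)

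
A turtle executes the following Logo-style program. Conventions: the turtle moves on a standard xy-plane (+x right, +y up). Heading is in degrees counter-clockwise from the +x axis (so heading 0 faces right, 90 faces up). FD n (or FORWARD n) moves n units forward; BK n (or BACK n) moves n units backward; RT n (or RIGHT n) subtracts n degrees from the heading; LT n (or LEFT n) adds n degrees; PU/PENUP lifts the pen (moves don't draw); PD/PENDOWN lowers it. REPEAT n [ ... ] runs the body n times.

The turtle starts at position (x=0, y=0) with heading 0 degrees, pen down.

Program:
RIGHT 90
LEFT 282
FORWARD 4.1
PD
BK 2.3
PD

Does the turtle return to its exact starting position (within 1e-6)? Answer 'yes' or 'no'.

Executing turtle program step by step:
Start: pos=(0,0), heading=0, pen down
RT 90: heading 0 -> 270
LT 282: heading 270 -> 192
FD 4.1: (0,0) -> (-4.01,-0.852) [heading=192, draw]
PD: pen down
BK 2.3: (-4.01,-0.852) -> (-1.761,-0.374) [heading=192, draw]
PD: pen down
Final: pos=(-1.761,-0.374), heading=192, 2 segment(s) drawn

Start position: (0, 0)
Final position: (-1.761, -0.374)
Distance = 1.8; >= 1e-6 -> NOT closed

Answer: no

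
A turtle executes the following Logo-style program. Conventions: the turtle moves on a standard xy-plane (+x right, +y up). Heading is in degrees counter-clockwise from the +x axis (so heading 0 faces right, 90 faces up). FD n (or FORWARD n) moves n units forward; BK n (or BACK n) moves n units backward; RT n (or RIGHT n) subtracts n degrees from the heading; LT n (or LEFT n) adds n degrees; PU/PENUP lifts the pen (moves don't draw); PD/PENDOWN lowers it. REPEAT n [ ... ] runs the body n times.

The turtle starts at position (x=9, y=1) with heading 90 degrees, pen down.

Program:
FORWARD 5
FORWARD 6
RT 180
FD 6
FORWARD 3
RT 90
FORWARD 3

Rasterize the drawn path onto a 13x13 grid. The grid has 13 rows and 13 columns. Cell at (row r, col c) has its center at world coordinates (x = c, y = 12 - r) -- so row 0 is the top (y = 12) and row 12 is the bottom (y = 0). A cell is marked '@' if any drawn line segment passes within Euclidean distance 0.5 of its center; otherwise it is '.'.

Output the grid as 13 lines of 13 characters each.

Answer: .........@...
.........@...
.........@...
.........@...
.........@...
.........@...
.........@...
.........@...
.........@...
......@@@@...
.........@...
.........@...
.............

Derivation:
Segment 0: (9,1) -> (9,6)
Segment 1: (9,6) -> (9,12)
Segment 2: (9,12) -> (9,6)
Segment 3: (9,6) -> (9,3)
Segment 4: (9,3) -> (6,3)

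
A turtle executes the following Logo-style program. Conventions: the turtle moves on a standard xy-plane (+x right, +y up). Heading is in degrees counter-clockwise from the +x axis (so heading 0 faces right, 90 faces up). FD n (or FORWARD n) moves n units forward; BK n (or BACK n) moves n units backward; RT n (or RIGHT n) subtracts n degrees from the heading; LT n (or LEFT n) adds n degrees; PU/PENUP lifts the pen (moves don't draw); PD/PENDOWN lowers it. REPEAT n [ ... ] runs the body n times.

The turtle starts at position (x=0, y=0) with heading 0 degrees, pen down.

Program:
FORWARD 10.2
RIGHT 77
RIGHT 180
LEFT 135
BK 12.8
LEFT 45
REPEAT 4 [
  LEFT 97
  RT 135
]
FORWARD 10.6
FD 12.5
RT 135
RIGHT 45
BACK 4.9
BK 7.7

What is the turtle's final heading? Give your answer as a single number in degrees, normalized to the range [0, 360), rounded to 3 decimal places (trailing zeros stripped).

Executing turtle program step by step:
Start: pos=(0,0), heading=0, pen down
FD 10.2: (0,0) -> (10.2,0) [heading=0, draw]
RT 77: heading 0 -> 283
RT 180: heading 283 -> 103
LT 135: heading 103 -> 238
BK 12.8: (10.2,0) -> (16.983,10.855) [heading=238, draw]
LT 45: heading 238 -> 283
REPEAT 4 [
  -- iteration 1/4 --
  LT 97: heading 283 -> 20
  RT 135: heading 20 -> 245
  -- iteration 2/4 --
  LT 97: heading 245 -> 342
  RT 135: heading 342 -> 207
  -- iteration 3/4 --
  LT 97: heading 207 -> 304
  RT 135: heading 304 -> 169
  -- iteration 4/4 --
  LT 97: heading 169 -> 266
  RT 135: heading 266 -> 131
]
FD 10.6: (16.983,10.855) -> (10.029,18.855) [heading=131, draw]
FD 12.5: (10.029,18.855) -> (1.828,28.289) [heading=131, draw]
RT 135: heading 131 -> 356
RT 45: heading 356 -> 311
BK 4.9: (1.828,28.289) -> (-1.387,31.987) [heading=311, draw]
BK 7.7: (-1.387,31.987) -> (-6.438,37.798) [heading=311, draw]
Final: pos=(-6.438,37.798), heading=311, 6 segment(s) drawn

Answer: 311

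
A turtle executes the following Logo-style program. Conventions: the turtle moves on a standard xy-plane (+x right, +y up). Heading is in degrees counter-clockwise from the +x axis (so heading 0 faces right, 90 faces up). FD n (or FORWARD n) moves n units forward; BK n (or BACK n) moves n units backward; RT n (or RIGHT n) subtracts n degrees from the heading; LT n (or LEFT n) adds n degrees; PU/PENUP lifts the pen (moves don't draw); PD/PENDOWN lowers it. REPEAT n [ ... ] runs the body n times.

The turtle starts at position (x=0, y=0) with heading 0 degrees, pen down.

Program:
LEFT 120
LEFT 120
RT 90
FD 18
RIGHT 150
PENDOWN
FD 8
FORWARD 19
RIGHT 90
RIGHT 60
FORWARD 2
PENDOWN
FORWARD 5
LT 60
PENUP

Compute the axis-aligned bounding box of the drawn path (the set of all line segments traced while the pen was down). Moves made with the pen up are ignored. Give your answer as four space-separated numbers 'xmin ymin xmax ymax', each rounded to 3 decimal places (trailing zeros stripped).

Executing turtle program step by step:
Start: pos=(0,0), heading=0, pen down
LT 120: heading 0 -> 120
LT 120: heading 120 -> 240
RT 90: heading 240 -> 150
FD 18: (0,0) -> (-15.588,9) [heading=150, draw]
RT 150: heading 150 -> 0
PD: pen down
FD 8: (-15.588,9) -> (-7.588,9) [heading=0, draw]
FD 19: (-7.588,9) -> (11.412,9) [heading=0, draw]
RT 90: heading 0 -> 270
RT 60: heading 270 -> 210
FD 2: (11.412,9) -> (9.679,8) [heading=210, draw]
PD: pen down
FD 5: (9.679,8) -> (5.349,5.5) [heading=210, draw]
LT 60: heading 210 -> 270
PU: pen up
Final: pos=(5.349,5.5), heading=270, 5 segment(s) drawn

Segment endpoints: x in {-15.588, -7.588, 0, 5.349, 9.679, 11.412}, y in {0, 5.5, 8, 9}
xmin=-15.588, ymin=0, xmax=11.412, ymax=9

Answer: -15.588 0 11.412 9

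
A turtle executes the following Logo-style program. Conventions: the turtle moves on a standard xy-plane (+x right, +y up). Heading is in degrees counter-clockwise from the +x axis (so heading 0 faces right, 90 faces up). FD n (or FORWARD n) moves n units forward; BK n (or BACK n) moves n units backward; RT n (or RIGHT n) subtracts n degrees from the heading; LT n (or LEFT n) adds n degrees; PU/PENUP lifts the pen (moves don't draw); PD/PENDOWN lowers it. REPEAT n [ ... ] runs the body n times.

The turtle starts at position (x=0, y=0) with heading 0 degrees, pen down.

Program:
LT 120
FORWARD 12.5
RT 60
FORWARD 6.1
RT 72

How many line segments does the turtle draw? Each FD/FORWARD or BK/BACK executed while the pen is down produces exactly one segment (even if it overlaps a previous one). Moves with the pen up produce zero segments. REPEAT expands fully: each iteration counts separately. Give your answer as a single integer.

Answer: 2

Derivation:
Executing turtle program step by step:
Start: pos=(0,0), heading=0, pen down
LT 120: heading 0 -> 120
FD 12.5: (0,0) -> (-6.25,10.825) [heading=120, draw]
RT 60: heading 120 -> 60
FD 6.1: (-6.25,10.825) -> (-3.2,16.108) [heading=60, draw]
RT 72: heading 60 -> 348
Final: pos=(-3.2,16.108), heading=348, 2 segment(s) drawn
Segments drawn: 2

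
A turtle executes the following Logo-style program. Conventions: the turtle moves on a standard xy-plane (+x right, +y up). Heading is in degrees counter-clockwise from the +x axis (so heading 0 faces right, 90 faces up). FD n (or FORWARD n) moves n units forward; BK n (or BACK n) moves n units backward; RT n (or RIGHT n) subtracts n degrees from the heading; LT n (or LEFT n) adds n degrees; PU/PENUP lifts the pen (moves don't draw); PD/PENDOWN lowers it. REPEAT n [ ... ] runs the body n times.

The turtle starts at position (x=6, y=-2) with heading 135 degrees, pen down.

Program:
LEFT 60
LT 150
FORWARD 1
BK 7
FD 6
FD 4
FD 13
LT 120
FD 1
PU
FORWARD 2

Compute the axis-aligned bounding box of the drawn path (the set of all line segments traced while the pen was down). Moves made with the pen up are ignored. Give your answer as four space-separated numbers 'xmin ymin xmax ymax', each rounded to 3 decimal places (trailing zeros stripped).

Executing turtle program step by step:
Start: pos=(6,-2), heading=135, pen down
LT 60: heading 135 -> 195
LT 150: heading 195 -> 345
FD 1: (6,-2) -> (6.966,-2.259) [heading=345, draw]
BK 7: (6.966,-2.259) -> (0.204,-0.447) [heading=345, draw]
FD 6: (0.204,-0.447) -> (6,-2) [heading=345, draw]
FD 4: (6,-2) -> (9.864,-3.035) [heading=345, draw]
FD 13: (9.864,-3.035) -> (22.421,-6.4) [heading=345, draw]
LT 120: heading 345 -> 105
FD 1: (22.421,-6.4) -> (22.162,-5.434) [heading=105, draw]
PU: pen up
FD 2: (22.162,-5.434) -> (21.644,-3.502) [heading=105, move]
Final: pos=(21.644,-3.502), heading=105, 6 segment(s) drawn

Segment endpoints: x in {0.204, 6, 6, 6.966, 9.864, 22.162, 22.421}, y in {-6.4, -5.434, -3.035, -2.259, -2, -0.447}
xmin=0.204, ymin=-6.4, xmax=22.421, ymax=-0.447

Answer: 0.204 -6.4 22.421 -0.447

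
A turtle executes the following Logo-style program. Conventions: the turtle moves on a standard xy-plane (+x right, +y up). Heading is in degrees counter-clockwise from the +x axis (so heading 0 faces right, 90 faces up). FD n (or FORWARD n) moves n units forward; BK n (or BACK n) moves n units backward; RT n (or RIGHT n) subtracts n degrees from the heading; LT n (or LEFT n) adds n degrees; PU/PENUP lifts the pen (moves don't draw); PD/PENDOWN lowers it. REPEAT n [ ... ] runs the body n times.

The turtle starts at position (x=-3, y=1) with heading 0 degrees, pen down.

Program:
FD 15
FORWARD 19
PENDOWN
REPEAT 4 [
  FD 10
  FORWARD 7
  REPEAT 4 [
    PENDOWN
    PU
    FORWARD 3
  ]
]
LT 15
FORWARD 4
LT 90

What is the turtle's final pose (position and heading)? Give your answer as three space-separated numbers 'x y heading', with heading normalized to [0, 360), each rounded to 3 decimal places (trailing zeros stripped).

Executing turtle program step by step:
Start: pos=(-3,1), heading=0, pen down
FD 15: (-3,1) -> (12,1) [heading=0, draw]
FD 19: (12,1) -> (31,1) [heading=0, draw]
PD: pen down
REPEAT 4 [
  -- iteration 1/4 --
  FD 10: (31,1) -> (41,1) [heading=0, draw]
  FD 7: (41,1) -> (48,1) [heading=0, draw]
  REPEAT 4 [
    -- iteration 1/4 --
    PD: pen down
    PU: pen up
    FD 3: (48,1) -> (51,1) [heading=0, move]
    -- iteration 2/4 --
    PD: pen down
    PU: pen up
    FD 3: (51,1) -> (54,1) [heading=0, move]
    -- iteration 3/4 --
    PD: pen down
    PU: pen up
    FD 3: (54,1) -> (57,1) [heading=0, move]
    -- iteration 4/4 --
    PD: pen down
    PU: pen up
    FD 3: (57,1) -> (60,1) [heading=0, move]
  ]
  -- iteration 2/4 --
  FD 10: (60,1) -> (70,1) [heading=0, move]
  FD 7: (70,1) -> (77,1) [heading=0, move]
  REPEAT 4 [
    -- iteration 1/4 --
    PD: pen down
    PU: pen up
    FD 3: (77,1) -> (80,1) [heading=0, move]
    -- iteration 2/4 --
    PD: pen down
    PU: pen up
    FD 3: (80,1) -> (83,1) [heading=0, move]
    -- iteration 3/4 --
    PD: pen down
    PU: pen up
    FD 3: (83,1) -> (86,1) [heading=0, move]
    -- iteration 4/4 --
    PD: pen down
    PU: pen up
    FD 3: (86,1) -> (89,1) [heading=0, move]
  ]
  -- iteration 3/4 --
  FD 10: (89,1) -> (99,1) [heading=0, move]
  FD 7: (99,1) -> (106,1) [heading=0, move]
  REPEAT 4 [
    -- iteration 1/4 --
    PD: pen down
    PU: pen up
    FD 3: (106,1) -> (109,1) [heading=0, move]
    -- iteration 2/4 --
    PD: pen down
    PU: pen up
    FD 3: (109,1) -> (112,1) [heading=0, move]
    -- iteration 3/4 --
    PD: pen down
    PU: pen up
    FD 3: (112,1) -> (115,1) [heading=0, move]
    -- iteration 4/4 --
    PD: pen down
    PU: pen up
    FD 3: (115,1) -> (118,1) [heading=0, move]
  ]
  -- iteration 4/4 --
  FD 10: (118,1) -> (128,1) [heading=0, move]
  FD 7: (128,1) -> (135,1) [heading=0, move]
  REPEAT 4 [
    -- iteration 1/4 --
    PD: pen down
    PU: pen up
    FD 3: (135,1) -> (138,1) [heading=0, move]
    -- iteration 2/4 --
    PD: pen down
    PU: pen up
    FD 3: (138,1) -> (141,1) [heading=0, move]
    -- iteration 3/4 --
    PD: pen down
    PU: pen up
    FD 3: (141,1) -> (144,1) [heading=0, move]
    -- iteration 4/4 --
    PD: pen down
    PU: pen up
    FD 3: (144,1) -> (147,1) [heading=0, move]
  ]
]
LT 15: heading 0 -> 15
FD 4: (147,1) -> (150.864,2.035) [heading=15, move]
LT 90: heading 15 -> 105
Final: pos=(150.864,2.035), heading=105, 4 segment(s) drawn

Answer: 150.864 2.035 105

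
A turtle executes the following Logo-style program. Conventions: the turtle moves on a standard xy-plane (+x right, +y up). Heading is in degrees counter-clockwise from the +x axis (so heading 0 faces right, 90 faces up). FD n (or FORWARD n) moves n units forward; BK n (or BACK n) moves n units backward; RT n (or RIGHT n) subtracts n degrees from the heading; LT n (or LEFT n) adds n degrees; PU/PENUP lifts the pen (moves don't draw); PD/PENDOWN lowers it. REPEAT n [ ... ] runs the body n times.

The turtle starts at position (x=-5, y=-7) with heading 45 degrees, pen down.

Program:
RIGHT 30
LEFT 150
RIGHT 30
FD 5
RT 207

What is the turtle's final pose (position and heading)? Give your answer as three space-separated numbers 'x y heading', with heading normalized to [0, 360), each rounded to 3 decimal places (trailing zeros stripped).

Answer: -8.536 -3.464 288

Derivation:
Executing turtle program step by step:
Start: pos=(-5,-7), heading=45, pen down
RT 30: heading 45 -> 15
LT 150: heading 15 -> 165
RT 30: heading 165 -> 135
FD 5: (-5,-7) -> (-8.536,-3.464) [heading=135, draw]
RT 207: heading 135 -> 288
Final: pos=(-8.536,-3.464), heading=288, 1 segment(s) drawn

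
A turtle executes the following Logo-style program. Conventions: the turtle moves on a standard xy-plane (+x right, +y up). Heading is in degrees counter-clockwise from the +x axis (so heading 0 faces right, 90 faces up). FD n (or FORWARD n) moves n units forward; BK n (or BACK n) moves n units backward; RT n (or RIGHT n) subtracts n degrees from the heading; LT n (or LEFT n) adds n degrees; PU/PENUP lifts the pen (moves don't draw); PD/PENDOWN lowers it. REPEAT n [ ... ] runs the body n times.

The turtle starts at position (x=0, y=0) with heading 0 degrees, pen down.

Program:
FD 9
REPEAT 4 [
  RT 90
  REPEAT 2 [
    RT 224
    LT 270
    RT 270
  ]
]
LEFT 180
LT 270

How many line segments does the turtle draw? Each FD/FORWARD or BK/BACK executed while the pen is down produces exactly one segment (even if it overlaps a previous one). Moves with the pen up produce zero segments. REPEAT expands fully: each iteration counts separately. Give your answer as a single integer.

Executing turtle program step by step:
Start: pos=(0,0), heading=0, pen down
FD 9: (0,0) -> (9,0) [heading=0, draw]
REPEAT 4 [
  -- iteration 1/4 --
  RT 90: heading 0 -> 270
  REPEAT 2 [
    -- iteration 1/2 --
    RT 224: heading 270 -> 46
    LT 270: heading 46 -> 316
    RT 270: heading 316 -> 46
    -- iteration 2/2 --
    RT 224: heading 46 -> 182
    LT 270: heading 182 -> 92
    RT 270: heading 92 -> 182
  ]
  -- iteration 2/4 --
  RT 90: heading 182 -> 92
  REPEAT 2 [
    -- iteration 1/2 --
    RT 224: heading 92 -> 228
    LT 270: heading 228 -> 138
    RT 270: heading 138 -> 228
    -- iteration 2/2 --
    RT 224: heading 228 -> 4
    LT 270: heading 4 -> 274
    RT 270: heading 274 -> 4
  ]
  -- iteration 3/4 --
  RT 90: heading 4 -> 274
  REPEAT 2 [
    -- iteration 1/2 --
    RT 224: heading 274 -> 50
    LT 270: heading 50 -> 320
    RT 270: heading 320 -> 50
    -- iteration 2/2 --
    RT 224: heading 50 -> 186
    LT 270: heading 186 -> 96
    RT 270: heading 96 -> 186
  ]
  -- iteration 4/4 --
  RT 90: heading 186 -> 96
  REPEAT 2 [
    -- iteration 1/2 --
    RT 224: heading 96 -> 232
    LT 270: heading 232 -> 142
    RT 270: heading 142 -> 232
    -- iteration 2/2 --
    RT 224: heading 232 -> 8
    LT 270: heading 8 -> 278
    RT 270: heading 278 -> 8
  ]
]
LT 180: heading 8 -> 188
LT 270: heading 188 -> 98
Final: pos=(9,0), heading=98, 1 segment(s) drawn
Segments drawn: 1

Answer: 1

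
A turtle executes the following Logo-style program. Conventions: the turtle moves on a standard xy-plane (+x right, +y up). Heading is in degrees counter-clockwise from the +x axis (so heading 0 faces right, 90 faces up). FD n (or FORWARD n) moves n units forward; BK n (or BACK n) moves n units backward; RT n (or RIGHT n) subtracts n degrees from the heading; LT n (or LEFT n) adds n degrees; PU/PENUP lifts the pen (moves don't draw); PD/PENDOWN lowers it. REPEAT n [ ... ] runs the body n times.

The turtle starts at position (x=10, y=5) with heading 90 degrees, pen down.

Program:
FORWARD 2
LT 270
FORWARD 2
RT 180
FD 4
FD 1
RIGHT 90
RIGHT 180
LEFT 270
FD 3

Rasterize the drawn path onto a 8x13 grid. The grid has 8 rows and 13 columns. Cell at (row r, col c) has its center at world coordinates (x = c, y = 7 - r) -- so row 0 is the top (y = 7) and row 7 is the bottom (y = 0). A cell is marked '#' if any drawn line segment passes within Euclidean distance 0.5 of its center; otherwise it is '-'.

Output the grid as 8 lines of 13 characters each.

Answer: ----#########
----------#--
----------#--
-------------
-------------
-------------
-------------
-------------

Derivation:
Segment 0: (10,5) -> (10,7)
Segment 1: (10,7) -> (12,7)
Segment 2: (12,7) -> (8,7)
Segment 3: (8,7) -> (7,7)
Segment 4: (7,7) -> (4,7)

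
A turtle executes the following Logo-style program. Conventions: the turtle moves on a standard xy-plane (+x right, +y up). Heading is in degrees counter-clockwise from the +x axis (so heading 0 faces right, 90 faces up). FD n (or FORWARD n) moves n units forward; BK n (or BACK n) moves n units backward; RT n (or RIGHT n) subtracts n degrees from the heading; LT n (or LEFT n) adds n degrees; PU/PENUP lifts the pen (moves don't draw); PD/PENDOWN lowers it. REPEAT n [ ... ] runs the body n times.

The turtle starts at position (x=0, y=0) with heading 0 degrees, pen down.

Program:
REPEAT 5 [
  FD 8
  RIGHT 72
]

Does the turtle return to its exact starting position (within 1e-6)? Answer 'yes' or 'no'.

Answer: yes

Derivation:
Executing turtle program step by step:
Start: pos=(0,0), heading=0, pen down
REPEAT 5 [
  -- iteration 1/5 --
  FD 8: (0,0) -> (8,0) [heading=0, draw]
  RT 72: heading 0 -> 288
  -- iteration 2/5 --
  FD 8: (8,0) -> (10.472,-7.608) [heading=288, draw]
  RT 72: heading 288 -> 216
  -- iteration 3/5 --
  FD 8: (10.472,-7.608) -> (4,-12.311) [heading=216, draw]
  RT 72: heading 216 -> 144
  -- iteration 4/5 --
  FD 8: (4,-12.311) -> (-2.472,-7.608) [heading=144, draw]
  RT 72: heading 144 -> 72
  -- iteration 5/5 --
  FD 8: (-2.472,-7.608) -> (0,0) [heading=72, draw]
  RT 72: heading 72 -> 0
]
Final: pos=(0,0), heading=0, 5 segment(s) drawn

Start position: (0, 0)
Final position: (0, 0)
Distance = 0; < 1e-6 -> CLOSED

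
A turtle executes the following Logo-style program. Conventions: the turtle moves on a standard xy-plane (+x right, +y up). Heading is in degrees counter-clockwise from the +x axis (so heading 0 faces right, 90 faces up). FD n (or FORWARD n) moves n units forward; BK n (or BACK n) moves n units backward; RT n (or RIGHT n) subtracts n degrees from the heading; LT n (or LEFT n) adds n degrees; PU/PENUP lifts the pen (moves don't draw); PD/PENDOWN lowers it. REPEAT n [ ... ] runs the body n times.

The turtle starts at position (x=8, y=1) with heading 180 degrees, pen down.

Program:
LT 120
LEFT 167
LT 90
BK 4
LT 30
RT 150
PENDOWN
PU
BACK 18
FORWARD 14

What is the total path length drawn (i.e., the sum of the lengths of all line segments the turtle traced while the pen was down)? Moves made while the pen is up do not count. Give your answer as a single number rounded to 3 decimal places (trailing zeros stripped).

Answer: 4

Derivation:
Executing turtle program step by step:
Start: pos=(8,1), heading=180, pen down
LT 120: heading 180 -> 300
LT 167: heading 300 -> 107
LT 90: heading 107 -> 197
BK 4: (8,1) -> (11.825,2.169) [heading=197, draw]
LT 30: heading 197 -> 227
RT 150: heading 227 -> 77
PD: pen down
PU: pen up
BK 18: (11.825,2.169) -> (7.776,-15.369) [heading=77, move]
FD 14: (7.776,-15.369) -> (10.925,-1.728) [heading=77, move]
Final: pos=(10.925,-1.728), heading=77, 1 segment(s) drawn

Segment lengths:
  seg 1: (8,1) -> (11.825,2.169), length = 4
Total = 4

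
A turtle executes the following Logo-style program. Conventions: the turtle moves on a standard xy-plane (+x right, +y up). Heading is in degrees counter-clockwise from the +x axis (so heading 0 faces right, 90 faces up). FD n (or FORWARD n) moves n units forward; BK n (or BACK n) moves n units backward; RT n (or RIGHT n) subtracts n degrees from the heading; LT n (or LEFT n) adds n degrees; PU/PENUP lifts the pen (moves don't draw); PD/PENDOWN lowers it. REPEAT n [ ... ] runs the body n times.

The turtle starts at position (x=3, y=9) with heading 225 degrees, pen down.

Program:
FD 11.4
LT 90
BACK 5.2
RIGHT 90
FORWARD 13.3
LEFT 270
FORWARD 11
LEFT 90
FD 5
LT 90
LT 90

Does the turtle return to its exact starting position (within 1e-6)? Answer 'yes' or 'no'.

Answer: no

Derivation:
Executing turtle program step by step:
Start: pos=(3,9), heading=225, pen down
FD 11.4: (3,9) -> (-5.061,0.939) [heading=225, draw]
LT 90: heading 225 -> 315
BK 5.2: (-5.061,0.939) -> (-8.738,4.616) [heading=315, draw]
RT 90: heading 315 -> 225
FD 13.3: (-8.738,4.616) -> (-18.142,-4.789) [heading=225, draw]
LT 270: heading 225 -> 135
FD 11: (-18.142,-4.789) -> (-25.921,2.99) [heading=135, draw]
LT 90: heading 135 -> 225
FD 5: (-25.921,2.99) -> (-29.456,-0.546) [heading=225, draw]
LT 90: heading 225 -> 315
LT 90: heading 315 -> 45
Final: pos=(-29.456,-0.546), heading=45, 5 segment(s) drawn

Start position: (3, 9)
Final position: (-29.456, -0.546)
Distance = 33.831; >= 1e-6 -> NOT closed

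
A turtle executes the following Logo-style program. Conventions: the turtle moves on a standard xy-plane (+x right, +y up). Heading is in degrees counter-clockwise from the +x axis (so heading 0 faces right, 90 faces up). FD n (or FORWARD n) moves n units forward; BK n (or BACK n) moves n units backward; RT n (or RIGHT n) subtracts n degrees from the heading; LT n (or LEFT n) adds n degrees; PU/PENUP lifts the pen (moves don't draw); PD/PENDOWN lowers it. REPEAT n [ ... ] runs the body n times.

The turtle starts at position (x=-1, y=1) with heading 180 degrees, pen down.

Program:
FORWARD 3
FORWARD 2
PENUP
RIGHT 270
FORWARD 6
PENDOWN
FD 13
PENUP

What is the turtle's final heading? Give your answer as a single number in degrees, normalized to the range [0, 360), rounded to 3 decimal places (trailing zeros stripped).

Answer: 270

Derivation:
Executing turtle program step by step:
Start: pos=(-1,1), heading=180, pen down
FD 3: (-1,1) -> (-4,1) [heading=180, draw]
FD 2: (-4,1) -> (-6,1) [heading=180, draw]
PU: pen up
RT 270: heading 180 -> 270
FD 6: (-6,1) -> (-6,-5) [heading=270, move]
PD: pen down
FD 13: (-6,-5) -> (-6,-18) [heading=270, draw]
PU: pen up
Final: pos=(-6,-18), heading=270, 3 segment(s) drawn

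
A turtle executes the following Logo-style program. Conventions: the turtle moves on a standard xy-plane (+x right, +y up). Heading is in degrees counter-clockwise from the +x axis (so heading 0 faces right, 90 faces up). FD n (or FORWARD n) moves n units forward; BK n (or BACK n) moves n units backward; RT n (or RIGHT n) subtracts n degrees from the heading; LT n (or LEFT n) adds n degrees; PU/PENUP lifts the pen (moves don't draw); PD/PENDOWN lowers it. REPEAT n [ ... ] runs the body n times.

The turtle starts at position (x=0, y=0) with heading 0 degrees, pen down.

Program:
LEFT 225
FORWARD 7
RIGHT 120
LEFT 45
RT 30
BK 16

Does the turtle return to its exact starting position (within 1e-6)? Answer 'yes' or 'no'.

Answer: no

Derivation:
Executing turtle program step by step:
Start: pos=(0,0), heading=0, pen down
LT 225: heading 0 -> 225
FD 7: (0,0) -> (-4.95,-4.95) [heading=225, draw]
RT 120: heading 225 -> 105
LT 45: heading 105 -> 150
RT 30: heading 150 -> 120
BK 16: (-4.95,-4.95) -> (3.05,-18.806) [heading=120, draw]
Final: pos=(3.05,-18.806), heading=120, 2 segment(s) drawn

Start position: (0, 0)
Final position: (3.05, -18.806)
Distance = 19.052; >= 1e-6 -> NOT closed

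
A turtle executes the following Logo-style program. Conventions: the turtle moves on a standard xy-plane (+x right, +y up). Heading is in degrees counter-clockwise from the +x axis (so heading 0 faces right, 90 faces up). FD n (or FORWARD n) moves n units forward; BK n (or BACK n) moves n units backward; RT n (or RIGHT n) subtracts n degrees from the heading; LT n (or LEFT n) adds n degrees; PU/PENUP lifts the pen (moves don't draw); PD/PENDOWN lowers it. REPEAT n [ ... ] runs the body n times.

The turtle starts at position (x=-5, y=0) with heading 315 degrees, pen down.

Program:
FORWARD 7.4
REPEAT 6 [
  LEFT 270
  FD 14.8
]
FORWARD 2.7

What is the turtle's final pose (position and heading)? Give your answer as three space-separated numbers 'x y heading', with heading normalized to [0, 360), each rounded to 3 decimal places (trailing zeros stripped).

Executing turtle program step by step:
Start: pos=(-5,0), heading=315, pen down
FD 7.4: (-5,0) -> (0.233,-5.233) [heading=315, draw]
REPEAT 6 [
  -- iteration 1/6 --
  LT 270: heading 315 -> 225
  FD 14.8: (0.233,-5.233) -> (-10.233,-15.698) [heading=225, draw]
  -- iteration 2/6 --
  LT 270: heading 225 -> 135
  FD 14.8: (-10.233,-15.698) -> (-20.698,-5.233) [heading=135, draw]
  -- iteration 3/6 --
  LT 270: heading 135 -> 45
  FD 14.8: (-20.698,-5.233) -> (-10.233,5.233) [heading=45, draw]
  -- iteration 4/6 --
  LT 270: heading 45 -> 315
  FD 14.8: (-10.233,5.233) -> (0.233,-5.233) [heading=315, draw]
  -- iteration 5/6 --
  LT 270: heading 315 -> 225
  FD 14.8: (0.233,-5.233) -> (-10.233,-15.698) [heading=225, draw]
  -- iteration 6/6 --
  LT 270: heading 225 -> 135
  FD 14.8: (-10.233,-15.698) -> (-20.698,-5.233) [heading=135, draw]
]
FD 2.7: (-20.698,-5.233) -> (-22.607,-3.323) [heading=135, draw]
Final: pos=(-22.607,-3.323), heading=135, 8 segment(s) drawn

Answer: -22.607 -3.323 135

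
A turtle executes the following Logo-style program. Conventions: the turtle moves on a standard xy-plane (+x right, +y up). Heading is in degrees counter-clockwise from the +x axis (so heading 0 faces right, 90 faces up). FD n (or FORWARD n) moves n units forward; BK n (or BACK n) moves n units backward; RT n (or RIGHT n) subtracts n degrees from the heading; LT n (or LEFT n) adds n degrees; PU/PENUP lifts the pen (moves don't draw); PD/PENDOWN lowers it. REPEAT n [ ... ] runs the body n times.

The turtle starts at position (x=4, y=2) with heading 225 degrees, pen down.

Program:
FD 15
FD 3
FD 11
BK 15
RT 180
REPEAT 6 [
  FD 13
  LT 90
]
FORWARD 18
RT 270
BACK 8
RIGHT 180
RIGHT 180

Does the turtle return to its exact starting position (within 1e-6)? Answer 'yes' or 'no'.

Answer: no

Derivation:
Executing turtle program step by step:
Start: pos=(4,2), heading=225, pen down
FD 15: (4,2) -> (-6.607,-8.607) [heading=225, draw]
FD 3: (-6.607,-8.607) -> (-8.728,-10.728) [heading=225, draw]
FD 11: (-8.728,-10.728) -> (-16.506,-18.506) [heading=225, draw]
BK 15: (-16.506,-18.506) -> (-5.899,-7.899) [heading=225, draw]
RT 180: heading 225 -> 45
REPEAT 6 [
  -- iteration 1/6 --
  FD 13: (-5.899,-7.899) -> (3.293,1.293) [heading=45, draw]
  LT 90: heading 45 -> 135
  -- iteration 2/6 --
  FD 13: (3.293,1.293) -> (-5.899,10.485) [heading=135, draw]
  LT 90: heading 135 -> 225
  -- iteration 3/6 --
  FD 13: (-5.899,10.485) -> (-15.092,1.293) [heading=225, draw]
  LT 90: heading 225 -> 315
  -- iteration 4/6 --
  FD 13: (-15.092,1.293) -> (-5.899,-7.899) [heading=315, draw]
  LT 90: heading 315 -> 45
  -- iteration 5/6 --
  FD 13: (-5.899,-7.899) -> (3.293,1.293) [heading=45, draw]
  LT 90: heading 45 -> 135
  -- iteration 6/6 --
  FD 13: (3.293,1.293) -> (-5.899,10.485) [heading=135, draw]
  LT 90: heading 135 -> 225
]
FD 18: (-5.899,10.485) -> (-18.627,-2.243) [heading=225, draw]
RT 270: heading 225 -> 315
BK 8: (-18.627,-2.243) -> (-24.284,3.414) [heading=315, draw]
RT 180: heading 315 -> 135
RT 180: heading 135 -> 315
Final: pos=(-24.284,3.414), heading=315, 12 segment(s) drawn

Start position: (4, 2)
Final position: (-24.284, 3.414)
Distance = 28.32; >= 1e-6 -> NOT closed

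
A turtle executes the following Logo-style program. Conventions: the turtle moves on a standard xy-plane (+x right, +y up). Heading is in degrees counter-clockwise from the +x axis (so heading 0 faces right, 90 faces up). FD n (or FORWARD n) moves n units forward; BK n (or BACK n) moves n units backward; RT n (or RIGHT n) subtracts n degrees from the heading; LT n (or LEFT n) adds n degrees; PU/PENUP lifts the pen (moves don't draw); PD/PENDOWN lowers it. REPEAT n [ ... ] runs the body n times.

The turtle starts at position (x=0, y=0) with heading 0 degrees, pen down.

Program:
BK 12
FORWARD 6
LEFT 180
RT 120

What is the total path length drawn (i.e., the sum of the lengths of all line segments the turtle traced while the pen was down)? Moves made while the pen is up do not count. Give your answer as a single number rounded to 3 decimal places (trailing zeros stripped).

Answer: 18

Derivation:
Executing turtle program step by step:
Start: pos=(0,0), heading=0, pen down
BK 12: (0,0) -> (-12,0) [heading=0, draw]
FD 6: (-12,0) -> (-6,0) [heading=0, draw]
LT 180: heading 0 -> 180
RT 120: heading 180 -> 60
Final: pos=(-6,0), heading=60, 2 segment(s) drawn

Segment lengths:
  seg 1: (0,0) -> (-12,0), length = 12
  seg 2: (-12,0) -> (-6,0), length = 6
Total = 18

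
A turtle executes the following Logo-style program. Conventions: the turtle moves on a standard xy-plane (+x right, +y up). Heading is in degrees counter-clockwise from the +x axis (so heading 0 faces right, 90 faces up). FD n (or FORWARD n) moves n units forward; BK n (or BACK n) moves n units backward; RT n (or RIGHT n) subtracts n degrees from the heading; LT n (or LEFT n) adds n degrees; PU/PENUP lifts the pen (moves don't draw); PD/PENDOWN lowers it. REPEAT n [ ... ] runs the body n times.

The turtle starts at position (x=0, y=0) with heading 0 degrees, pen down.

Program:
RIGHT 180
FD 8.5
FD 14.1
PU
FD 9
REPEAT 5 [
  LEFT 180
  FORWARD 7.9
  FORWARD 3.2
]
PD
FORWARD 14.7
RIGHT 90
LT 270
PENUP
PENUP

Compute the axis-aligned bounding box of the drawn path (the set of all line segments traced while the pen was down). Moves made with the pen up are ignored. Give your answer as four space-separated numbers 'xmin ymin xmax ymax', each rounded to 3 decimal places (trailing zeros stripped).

Answer: -22.6 0 0 0

Derivation:
Executing turtle program step by step:
Start: pos=(0,0), heading=0, pen down
RT 180: heading 0 -> 180
FD 8.5: (0,0) -> (-8.5,0) [heading=180, draw]
FD 14.1: (-8.5,0) -> (-22.6,0) [heading=180, draw]
PU: pen up
FD 9: (-22.6,0) -> (-31.6,0) [heading=180, move]
REPEAT 5 [
  -- iteration 1/5 --
  LT 180: heading 180 -> 0
  FD 7.9: (-31.6,0) -> (-23.7,0) [heading=0, move]
  FD 3.2: (-23.7,0) -> (-20.5,0) [heading=0, move]
  -- iteration 2/5 --
  LT 180: heading 0 -> 180
  FD 7.9: (-20.5,0) -> (-28.4,0) [heading=180, move]
  FD 3.2: (-28.4,0) -> (-31.6,0) [heading=180, move]
  -- iteration 3/5 --
  LT 180: heading 180 -> 0
  FD 7.9: (-31.6,0) -> (-23.7,0) [heading=0, move]
  FD 3.2: (-23.7,0) -> (-20.5,0) [heading=0, move]
  -- iteration 4/5 --
  LT 180: heading 0 -> 180
  FD 7.9: (-20.5,0) -> (-28.4,0) [heading=180, move]
  FD 3.2: (-28.4,0) -> (-31.6,0) [heading=180, move]
  -- iteration 5/5 --
  LT 180: heading 180 -> 0
  FD 7.9: (-31.6,0) -> (-23.7,0) [heading=0, move]
  FD 3.2: (-23.7,0) -> (-20.5,0) [heading=0, move]
]
PD: pen down
FD 14.7: (-20.5,0) -> (-5.8,0) [heading=0, draw]
RT 90: heading 0 -> 270
LT 270: heading 270 -> 180
PU: pen up
PU: pen up
Final: pos=(-5.8,0), heading=180, 3 segment(s) drawn

Segment endpoints: x in {-22.6, -20.5, -8.5, -5.8, 0}, y in {0, 0, 0, 0, 0}
xmin=-22.6, ymin=0, xmax=0, ymax=0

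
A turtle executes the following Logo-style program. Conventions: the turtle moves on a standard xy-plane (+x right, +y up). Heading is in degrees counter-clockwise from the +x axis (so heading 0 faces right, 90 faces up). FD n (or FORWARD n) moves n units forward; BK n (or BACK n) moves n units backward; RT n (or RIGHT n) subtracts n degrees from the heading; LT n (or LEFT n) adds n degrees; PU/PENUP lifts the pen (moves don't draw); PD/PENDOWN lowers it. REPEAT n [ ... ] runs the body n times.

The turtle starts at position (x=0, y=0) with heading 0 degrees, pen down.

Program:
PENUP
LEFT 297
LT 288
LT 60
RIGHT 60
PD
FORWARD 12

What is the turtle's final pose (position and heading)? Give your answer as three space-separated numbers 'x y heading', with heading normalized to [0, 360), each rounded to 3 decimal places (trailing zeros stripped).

Executing turtle program step by step:
Start: pos=(0,0), heading=0, pen down
PU: pen up
LT 297: heading 0 -> 297
LT 288: heading 297 -> 225
LT 60: heading 225 -> 285
RT 60: heading 285 -> 225
PD: pen down
FD 12: (0,0) -> (-8.485,-8.485) [heading=225, draw]
Final: pos=(-8.485,-8.485), heading=225, 1 segment(s) drawn

Answer: -8.485 -8.485 225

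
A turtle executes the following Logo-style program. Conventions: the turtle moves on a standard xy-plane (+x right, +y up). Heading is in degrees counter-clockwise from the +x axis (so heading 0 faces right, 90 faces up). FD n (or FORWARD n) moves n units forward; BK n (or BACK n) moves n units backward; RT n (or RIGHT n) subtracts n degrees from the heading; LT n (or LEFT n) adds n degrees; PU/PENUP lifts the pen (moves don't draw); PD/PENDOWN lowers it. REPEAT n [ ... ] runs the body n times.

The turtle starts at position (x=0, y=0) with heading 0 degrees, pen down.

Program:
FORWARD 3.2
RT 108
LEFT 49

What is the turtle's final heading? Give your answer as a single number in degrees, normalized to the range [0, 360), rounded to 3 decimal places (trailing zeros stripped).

Executing turtle program step by step:
Start: pos=(0,0), heading=0, pen down
FD 3.2: (0,0) -> (3.2,0) [heading=0, draw]
RT 108: heading 0 -> 252
LT 49: heading 252 -> 301
Final: pos=(3.2,0), heading=301, 1 segment(s) drawn

Answer: 301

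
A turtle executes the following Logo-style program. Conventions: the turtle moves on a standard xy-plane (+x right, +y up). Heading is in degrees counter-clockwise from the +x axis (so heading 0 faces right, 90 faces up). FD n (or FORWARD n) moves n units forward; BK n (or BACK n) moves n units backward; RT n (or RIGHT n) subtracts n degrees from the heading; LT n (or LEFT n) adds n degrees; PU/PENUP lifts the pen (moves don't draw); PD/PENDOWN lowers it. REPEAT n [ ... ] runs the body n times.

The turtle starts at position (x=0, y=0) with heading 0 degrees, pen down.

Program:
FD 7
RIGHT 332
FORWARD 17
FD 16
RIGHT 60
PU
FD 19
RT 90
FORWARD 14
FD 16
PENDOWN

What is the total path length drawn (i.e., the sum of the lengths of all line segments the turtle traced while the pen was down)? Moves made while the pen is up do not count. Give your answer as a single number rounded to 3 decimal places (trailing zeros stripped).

Answer: 40

Derivation:
Executing turtle program step by step:
Start: pos=(0,0), heading=0, pen down
FD 7: (0,0) -> (7,0) [heading=0, draw]
RT 332: heading 0 -> 28
FD 17: (7,0) -> (22.01,7.981) [heading=28, draw]
FD 16: (22.01,7.981) -> (36.137,15.493) [heading=28, draw]
RT 60: heading 28 -> 328
PU: pen up
FD 19: (36.137,15.493) -> (52.25,5.424) [heading=328, move]
RT 90: heading 328 -> 238
FD 14: (52.25,5.424) -> (44.831,-6.449) [heading=238, move]
FD 16: (44.831,-6.449) -> (36.353,-20.017) [heading=238, move]
PD: pen down
Final: pos=(36.353,-20.017), heading=238, 3 segment(s) drawn

Segment lengths:
  seg 1: (0,0) -> (7,0), length = 7
  seg 2: (7,0) -> (22.01,7.981), length = 17
  seg 3: (22.01,7.981) -> (36.137,15.493), length = 16
Total = 40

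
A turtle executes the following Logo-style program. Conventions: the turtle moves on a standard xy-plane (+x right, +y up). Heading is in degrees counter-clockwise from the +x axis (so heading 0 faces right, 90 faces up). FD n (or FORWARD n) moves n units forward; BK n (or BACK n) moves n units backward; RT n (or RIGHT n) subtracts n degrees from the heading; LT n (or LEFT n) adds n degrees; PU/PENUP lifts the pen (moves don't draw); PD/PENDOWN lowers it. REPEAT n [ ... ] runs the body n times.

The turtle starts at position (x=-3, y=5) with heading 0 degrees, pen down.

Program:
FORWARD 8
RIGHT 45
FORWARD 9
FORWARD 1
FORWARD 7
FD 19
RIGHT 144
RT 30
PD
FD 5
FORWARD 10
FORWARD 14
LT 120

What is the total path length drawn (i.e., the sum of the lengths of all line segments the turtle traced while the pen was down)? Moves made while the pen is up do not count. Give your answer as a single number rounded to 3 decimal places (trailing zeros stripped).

Answer: 73

Derivation:
Executing turtle program step by step:
Start: pos=(-3,5), heading=0, pen down
FD 8: (-3,5) -> (5,5) [heading=0, draw]
RT 45: heading 0 -> 315
FD 9: (5,5) -> (11.364,-1.364) [heading=315, draw]
FD 1: (11.364,-1.364) -> (12.071,-2.071) [heading=315, draw]
FD 7: (12.071,-2.071) -> (17.021,-7.021) [heading=315, draw]
FD 19: (17.021,-7.021) -> (30.456,-20.456) [heading=315, draw]
RT 144: heading 315 -> 171
RT 30: heading 171 -> 141
PD: pen down
FD 5: (30.456,-20.456) -> (26.57,-17.309) [heading=141, draw]
FD 10: (26.57,-17.309) -> (18.799,-11.016) [heading=141, draw]
FD 14: (18.799,-11.016) -> (7.919,-2.206) [heading=141, draw]
LT 120: heading 141 -> 261
Final: pos=(7.919,-2.206), heading=261, 8 segment(s) drawn

Segment lengths:
  seg 1: (-3,5) -> (5,5), length = 8
  seg 2: (5,5) -> (11.364,-1.364), length = 9
  seg 3: (11.364,-1.364) -> (12.071,-2.071), length = 1
  seg 4: (12.071,-2.071) -> (17.021,-7.021), length = 7
  seg 5: (17.021,-7.021) -> (30.456,-20.456), length = 19
  seg 6: (30.456,-20.456) -> (26.57,-17.309), length = 5
  seg 7: (26.57,-17.309) -> (18.799,-11.016), length = 10
  seg 8: (18.799,-11.016) -> (7.919,-2.206), length = 14
Total = 73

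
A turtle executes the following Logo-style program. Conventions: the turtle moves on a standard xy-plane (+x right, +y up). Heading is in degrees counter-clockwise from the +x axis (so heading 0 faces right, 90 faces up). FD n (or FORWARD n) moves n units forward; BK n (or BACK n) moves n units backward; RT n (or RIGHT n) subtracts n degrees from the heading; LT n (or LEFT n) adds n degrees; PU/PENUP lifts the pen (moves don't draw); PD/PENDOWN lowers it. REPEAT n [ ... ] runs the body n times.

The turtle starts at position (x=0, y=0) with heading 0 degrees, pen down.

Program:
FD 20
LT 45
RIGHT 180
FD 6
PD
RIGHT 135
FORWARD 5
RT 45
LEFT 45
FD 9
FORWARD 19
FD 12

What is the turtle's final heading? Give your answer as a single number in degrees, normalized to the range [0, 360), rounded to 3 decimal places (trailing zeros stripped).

Answer: 90

Derivation:
Executing turtle program step by step:
Start: pos=(0,0), heading=0, pen down
FD 20: (0,0) -> (20,0) [heading=0, draw]
LT 45: heading 0 -> 45
RT 180: heading 45 -> 225
FD 6: (20,0) -> (15.757,-4.243) [heading=225, draw]
PD: pen down
RT 135: heading 225 -> 90
FD 5: (15.757,-4.243) -> (15.757,0.757) [heading=90, draw]
RT 45: heading 90 -> 45
LT 45: heading 45 -> 90
FD 9: (15.757,0.757) -> (15.757,9.757) [heading=90, draw]
FD 19: (15.757,9.757) -> (15.757,28.757) [heading=90, draw]
FD 12: (15.757,28.757) -> (15.757,40.757) [heading=90, draw]
Final: pos=(15.757,40.757), heading=90, 6 segment(s) drawn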